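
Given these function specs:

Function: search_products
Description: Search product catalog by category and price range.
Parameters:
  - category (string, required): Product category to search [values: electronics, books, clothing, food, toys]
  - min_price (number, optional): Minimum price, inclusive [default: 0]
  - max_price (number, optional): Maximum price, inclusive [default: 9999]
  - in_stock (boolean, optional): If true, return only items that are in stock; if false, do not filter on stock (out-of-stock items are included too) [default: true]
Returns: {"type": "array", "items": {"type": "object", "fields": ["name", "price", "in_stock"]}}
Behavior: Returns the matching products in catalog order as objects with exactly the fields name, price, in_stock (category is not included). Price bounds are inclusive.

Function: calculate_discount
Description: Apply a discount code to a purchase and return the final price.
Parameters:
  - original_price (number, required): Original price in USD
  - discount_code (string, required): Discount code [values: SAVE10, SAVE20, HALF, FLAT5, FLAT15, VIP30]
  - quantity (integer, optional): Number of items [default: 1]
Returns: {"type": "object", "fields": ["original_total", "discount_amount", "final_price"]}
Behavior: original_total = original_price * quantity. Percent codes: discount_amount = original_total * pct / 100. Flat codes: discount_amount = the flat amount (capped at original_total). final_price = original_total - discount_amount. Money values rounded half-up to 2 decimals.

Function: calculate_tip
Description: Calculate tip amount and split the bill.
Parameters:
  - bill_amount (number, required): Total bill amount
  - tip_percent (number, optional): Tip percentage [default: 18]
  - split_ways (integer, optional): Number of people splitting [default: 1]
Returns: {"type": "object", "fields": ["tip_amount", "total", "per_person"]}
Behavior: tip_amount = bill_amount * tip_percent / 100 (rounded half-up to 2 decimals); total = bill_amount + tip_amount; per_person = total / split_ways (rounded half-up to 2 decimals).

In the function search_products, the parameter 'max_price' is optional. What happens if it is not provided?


The search_products spec declares:
  - max_price (number, optional): Maximum price, inclusive [default: 9999]
It defaults to 9999


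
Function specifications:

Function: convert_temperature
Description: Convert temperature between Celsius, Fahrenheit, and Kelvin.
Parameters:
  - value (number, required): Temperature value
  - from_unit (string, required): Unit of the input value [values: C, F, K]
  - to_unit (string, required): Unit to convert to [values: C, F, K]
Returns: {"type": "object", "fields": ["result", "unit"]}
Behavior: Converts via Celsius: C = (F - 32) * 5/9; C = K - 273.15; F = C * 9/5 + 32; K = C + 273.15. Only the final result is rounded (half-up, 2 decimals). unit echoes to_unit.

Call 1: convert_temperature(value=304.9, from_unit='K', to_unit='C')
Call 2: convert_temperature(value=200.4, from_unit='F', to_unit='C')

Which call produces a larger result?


Call 1:
  To C: 304.9 - 273.15 = 31.75
  Target is C: 31.75
  Round to 2 decimals: 31.75
  -> 31.75 C
Call 2:
  To C: (200.4 - 32) * 5/9 = 93.555556
  Target is C: 93.555556
  Round to 2 decimals: 93.56
  -> 93.56 C
Call 2 (93.56 C)


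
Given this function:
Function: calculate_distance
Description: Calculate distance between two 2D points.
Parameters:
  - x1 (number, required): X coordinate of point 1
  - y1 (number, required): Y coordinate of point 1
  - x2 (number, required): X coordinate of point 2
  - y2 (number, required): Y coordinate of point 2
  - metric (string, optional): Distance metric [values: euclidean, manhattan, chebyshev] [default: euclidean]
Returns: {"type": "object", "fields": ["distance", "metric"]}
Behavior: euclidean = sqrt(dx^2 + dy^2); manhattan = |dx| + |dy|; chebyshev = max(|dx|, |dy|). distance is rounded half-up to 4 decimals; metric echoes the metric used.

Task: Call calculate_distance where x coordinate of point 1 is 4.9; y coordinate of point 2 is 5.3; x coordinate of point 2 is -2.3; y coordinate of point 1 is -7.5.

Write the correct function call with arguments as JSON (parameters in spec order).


Mapping each described value to its parameter name:
  'X coordinate of point 1' -> x1 = 4.9
  'Y coordinate of point 2' -> y2 = 5.3
  'X coordinate of point 2' -> x2 = -2.3
  'Y coordinate of point 1' -> y1 = -7.5
calculate_distance({"x1": 4.9, "y1": -7.5, "x2": -2.3, "y2": 5.3})


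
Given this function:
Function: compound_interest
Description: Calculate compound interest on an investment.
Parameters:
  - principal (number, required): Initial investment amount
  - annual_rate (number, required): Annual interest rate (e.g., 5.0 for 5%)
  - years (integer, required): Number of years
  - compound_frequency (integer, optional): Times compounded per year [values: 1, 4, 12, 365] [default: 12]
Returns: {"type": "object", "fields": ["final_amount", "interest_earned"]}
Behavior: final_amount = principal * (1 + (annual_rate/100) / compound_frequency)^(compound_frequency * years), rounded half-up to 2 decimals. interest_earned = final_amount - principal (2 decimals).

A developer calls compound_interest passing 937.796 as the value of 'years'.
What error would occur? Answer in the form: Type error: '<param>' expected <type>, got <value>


Spec: 'years' is declared as integer; 937.796 is a non-integer number.
Type error: 'years' expected integer, got 937.796


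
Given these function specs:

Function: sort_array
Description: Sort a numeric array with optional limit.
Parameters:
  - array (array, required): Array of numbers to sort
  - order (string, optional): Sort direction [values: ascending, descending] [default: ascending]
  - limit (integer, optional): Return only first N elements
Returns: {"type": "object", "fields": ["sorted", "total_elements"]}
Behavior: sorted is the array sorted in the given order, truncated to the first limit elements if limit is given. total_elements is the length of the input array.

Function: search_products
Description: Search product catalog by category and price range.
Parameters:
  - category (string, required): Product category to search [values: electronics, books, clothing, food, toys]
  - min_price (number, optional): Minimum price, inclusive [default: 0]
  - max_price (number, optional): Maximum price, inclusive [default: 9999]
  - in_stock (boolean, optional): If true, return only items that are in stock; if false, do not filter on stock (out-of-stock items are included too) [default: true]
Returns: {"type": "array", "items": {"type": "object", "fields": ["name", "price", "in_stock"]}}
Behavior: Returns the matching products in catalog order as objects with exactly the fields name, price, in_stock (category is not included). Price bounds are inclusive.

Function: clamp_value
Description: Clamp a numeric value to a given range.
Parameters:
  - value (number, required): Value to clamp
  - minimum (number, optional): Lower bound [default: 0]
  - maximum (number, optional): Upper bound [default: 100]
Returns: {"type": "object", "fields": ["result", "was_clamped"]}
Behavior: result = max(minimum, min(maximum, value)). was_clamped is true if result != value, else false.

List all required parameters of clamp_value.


Parameters of clamp_value and their required/optional flag:
  value: required
  minimum: optional
  maximum: optional
value


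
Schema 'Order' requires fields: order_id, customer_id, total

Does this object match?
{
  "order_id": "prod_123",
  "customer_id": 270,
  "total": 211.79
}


Checking required fields... All present.
Valid - all required fields present


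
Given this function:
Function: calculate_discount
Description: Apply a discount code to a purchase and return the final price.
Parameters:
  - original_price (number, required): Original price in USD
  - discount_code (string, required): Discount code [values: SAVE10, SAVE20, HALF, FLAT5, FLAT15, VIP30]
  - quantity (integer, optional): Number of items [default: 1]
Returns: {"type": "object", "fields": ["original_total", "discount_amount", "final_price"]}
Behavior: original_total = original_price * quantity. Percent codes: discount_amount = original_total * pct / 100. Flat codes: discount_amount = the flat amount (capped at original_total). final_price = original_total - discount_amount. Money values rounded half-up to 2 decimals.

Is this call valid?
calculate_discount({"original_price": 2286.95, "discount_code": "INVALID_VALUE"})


Checking parameter values...
Parameter 'discount_code' has value 'INVALID_VALUE' not in allowed: SAVE10, SAVE20, HALF, FLAT5, FLAT15, VIP30
Invalid - 'discount_code' must be one of SAVE10, SAVE20, HALF, FLAT5, FLAT15, VIP30


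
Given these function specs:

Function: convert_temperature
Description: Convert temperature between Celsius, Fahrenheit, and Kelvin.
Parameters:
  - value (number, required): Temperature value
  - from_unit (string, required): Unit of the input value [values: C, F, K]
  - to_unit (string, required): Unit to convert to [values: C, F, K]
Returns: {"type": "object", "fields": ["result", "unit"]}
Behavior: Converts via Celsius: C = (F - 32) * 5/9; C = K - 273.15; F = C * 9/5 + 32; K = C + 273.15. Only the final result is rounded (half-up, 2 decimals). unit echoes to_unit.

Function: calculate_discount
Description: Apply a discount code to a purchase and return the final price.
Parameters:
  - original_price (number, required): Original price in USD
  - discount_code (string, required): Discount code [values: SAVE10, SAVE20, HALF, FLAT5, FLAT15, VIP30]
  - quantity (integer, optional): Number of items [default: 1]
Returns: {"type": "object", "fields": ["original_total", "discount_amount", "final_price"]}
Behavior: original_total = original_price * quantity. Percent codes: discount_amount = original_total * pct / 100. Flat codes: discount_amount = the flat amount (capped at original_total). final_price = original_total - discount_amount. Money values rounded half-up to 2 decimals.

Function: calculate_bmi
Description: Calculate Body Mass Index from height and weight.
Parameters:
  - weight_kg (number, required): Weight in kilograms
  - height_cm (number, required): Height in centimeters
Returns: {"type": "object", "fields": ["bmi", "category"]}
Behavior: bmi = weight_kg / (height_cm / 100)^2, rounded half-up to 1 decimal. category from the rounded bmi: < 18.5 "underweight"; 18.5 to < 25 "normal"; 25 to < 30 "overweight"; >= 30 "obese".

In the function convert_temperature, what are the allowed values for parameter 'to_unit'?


The convert_temperature spec declares:
  - to_unit (string, required): Unit to convert to [values: C, F, K]
Allowed values:
C, F, K


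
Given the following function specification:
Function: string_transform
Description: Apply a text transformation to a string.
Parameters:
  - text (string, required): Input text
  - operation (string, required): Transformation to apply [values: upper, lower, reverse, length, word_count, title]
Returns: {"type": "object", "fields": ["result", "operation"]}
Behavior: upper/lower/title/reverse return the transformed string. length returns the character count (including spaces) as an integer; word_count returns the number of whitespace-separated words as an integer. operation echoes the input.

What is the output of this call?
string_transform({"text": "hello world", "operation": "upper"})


upper('hello world') = 'HELLO WORLD'
Output:
{"result": "HELLO WORLD", "operation": "upper"}


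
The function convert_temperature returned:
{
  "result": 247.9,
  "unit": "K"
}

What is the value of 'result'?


247.9


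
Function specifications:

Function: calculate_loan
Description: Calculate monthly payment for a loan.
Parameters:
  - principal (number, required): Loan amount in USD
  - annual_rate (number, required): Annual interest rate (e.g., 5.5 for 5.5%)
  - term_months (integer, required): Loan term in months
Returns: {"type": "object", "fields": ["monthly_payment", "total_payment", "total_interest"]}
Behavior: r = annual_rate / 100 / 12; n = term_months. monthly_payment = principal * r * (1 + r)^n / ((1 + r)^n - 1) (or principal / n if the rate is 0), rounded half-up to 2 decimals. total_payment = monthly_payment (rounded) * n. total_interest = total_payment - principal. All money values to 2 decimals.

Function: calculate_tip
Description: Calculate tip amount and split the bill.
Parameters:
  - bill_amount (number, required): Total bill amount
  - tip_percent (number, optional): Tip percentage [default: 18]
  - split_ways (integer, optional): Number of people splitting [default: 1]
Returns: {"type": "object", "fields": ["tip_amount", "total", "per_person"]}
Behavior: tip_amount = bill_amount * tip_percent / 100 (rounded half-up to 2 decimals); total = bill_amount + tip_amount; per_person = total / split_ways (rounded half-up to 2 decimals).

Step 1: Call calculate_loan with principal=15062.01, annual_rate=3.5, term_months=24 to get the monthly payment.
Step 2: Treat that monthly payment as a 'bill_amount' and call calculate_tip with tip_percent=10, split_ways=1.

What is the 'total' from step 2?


Step 1: calculate_loan(principal=15062.01, annual_rate=3.5, term_months=24)
  r = 3.5 / 100 / 12 = 0.002916666667 (keep full precision)
  (1 + r)^24 = 1.07239891
  monthly_payment = 15062.01 * 0.002916666667 * 1.07239891 / (1.07239891 - 1) = 650.719833 -> 650.72
  total_payment = 650.72 * 24 = 15617.28
  total_interest = 15617.28 - 15062.01 = 555.27
  -> monthly_payment = 650.72
Step 2: calculate_tip(bill_amount=650.72, tip_percent=10, split_ways=1)
  tip_amount = 650.72 * 10/100 = 65.072 -> 65.07
  total = 650.72 + 65.07 = 715.79
  per_person = 715.79 / 1 = 715.79 -> 715.79
  -> total = 715.79
$715.79


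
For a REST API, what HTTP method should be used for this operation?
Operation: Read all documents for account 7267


GET = read, POST = create, PUT = update/replace, DELETE = remove
This operation is a read.
GET


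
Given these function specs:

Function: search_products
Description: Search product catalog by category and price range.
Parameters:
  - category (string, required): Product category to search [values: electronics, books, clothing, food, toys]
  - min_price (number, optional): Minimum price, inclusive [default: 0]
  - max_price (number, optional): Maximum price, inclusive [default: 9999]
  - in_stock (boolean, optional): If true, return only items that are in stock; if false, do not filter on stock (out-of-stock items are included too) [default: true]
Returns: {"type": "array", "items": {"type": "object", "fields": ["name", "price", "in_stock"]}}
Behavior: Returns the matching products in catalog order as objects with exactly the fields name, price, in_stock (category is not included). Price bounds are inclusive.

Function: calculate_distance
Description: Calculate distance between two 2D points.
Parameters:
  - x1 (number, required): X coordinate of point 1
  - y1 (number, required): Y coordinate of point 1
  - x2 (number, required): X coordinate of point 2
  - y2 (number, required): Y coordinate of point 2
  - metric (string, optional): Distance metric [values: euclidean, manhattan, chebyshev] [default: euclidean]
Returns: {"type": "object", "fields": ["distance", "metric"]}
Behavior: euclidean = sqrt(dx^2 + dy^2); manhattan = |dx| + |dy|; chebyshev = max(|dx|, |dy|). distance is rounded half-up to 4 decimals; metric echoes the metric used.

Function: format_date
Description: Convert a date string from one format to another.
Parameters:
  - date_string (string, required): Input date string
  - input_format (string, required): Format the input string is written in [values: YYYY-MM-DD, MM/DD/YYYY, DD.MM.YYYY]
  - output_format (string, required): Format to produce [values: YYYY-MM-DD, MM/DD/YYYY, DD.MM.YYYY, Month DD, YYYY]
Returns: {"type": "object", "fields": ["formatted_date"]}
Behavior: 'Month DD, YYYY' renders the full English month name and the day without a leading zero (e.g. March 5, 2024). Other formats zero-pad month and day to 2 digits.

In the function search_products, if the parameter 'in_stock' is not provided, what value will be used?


The search_products spec declares:
  - in_stock (boolean, optional): If true, return only items that are in stock; if false, do not filter on stock (out-of-stock items are included too) [default: true]
Default:
true


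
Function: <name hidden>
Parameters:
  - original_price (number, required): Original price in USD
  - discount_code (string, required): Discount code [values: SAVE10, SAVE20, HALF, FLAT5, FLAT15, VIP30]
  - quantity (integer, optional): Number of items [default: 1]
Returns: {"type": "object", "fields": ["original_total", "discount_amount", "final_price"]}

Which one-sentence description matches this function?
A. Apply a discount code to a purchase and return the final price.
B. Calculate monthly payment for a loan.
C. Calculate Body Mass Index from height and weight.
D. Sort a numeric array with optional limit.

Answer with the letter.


Parameters original_price, discount_code, quantity and return ["original_total", "discount_amount", "final_price"] fit: Apply a discount code to a purchase and return the final price.
A


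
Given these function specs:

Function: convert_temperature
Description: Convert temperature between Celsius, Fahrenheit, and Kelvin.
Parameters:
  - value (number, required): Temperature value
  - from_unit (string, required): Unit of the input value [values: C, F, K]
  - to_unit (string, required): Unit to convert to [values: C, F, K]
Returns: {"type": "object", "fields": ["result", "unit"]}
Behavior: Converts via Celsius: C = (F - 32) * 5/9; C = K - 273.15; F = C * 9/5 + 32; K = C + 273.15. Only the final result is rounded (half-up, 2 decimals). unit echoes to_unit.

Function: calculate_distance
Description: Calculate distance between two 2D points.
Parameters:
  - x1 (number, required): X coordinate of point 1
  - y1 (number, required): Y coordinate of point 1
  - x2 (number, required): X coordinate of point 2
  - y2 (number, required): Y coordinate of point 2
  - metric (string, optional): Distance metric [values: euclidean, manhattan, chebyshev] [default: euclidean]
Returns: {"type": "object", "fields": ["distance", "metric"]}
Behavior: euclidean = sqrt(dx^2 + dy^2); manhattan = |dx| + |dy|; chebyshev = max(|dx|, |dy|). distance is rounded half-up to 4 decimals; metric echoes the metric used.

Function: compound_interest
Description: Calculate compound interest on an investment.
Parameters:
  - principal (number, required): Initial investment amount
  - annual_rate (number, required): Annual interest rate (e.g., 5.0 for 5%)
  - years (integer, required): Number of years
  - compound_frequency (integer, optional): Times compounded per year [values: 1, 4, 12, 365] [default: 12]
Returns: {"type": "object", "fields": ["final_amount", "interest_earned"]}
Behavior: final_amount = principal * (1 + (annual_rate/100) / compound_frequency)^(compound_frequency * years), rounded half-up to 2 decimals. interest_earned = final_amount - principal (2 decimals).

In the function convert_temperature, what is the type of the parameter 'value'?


The convert_temperature spec declares:
  - value (number, required): Temperature value
Type:
number


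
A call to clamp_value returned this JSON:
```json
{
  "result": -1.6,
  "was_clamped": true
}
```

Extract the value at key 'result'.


-1.6


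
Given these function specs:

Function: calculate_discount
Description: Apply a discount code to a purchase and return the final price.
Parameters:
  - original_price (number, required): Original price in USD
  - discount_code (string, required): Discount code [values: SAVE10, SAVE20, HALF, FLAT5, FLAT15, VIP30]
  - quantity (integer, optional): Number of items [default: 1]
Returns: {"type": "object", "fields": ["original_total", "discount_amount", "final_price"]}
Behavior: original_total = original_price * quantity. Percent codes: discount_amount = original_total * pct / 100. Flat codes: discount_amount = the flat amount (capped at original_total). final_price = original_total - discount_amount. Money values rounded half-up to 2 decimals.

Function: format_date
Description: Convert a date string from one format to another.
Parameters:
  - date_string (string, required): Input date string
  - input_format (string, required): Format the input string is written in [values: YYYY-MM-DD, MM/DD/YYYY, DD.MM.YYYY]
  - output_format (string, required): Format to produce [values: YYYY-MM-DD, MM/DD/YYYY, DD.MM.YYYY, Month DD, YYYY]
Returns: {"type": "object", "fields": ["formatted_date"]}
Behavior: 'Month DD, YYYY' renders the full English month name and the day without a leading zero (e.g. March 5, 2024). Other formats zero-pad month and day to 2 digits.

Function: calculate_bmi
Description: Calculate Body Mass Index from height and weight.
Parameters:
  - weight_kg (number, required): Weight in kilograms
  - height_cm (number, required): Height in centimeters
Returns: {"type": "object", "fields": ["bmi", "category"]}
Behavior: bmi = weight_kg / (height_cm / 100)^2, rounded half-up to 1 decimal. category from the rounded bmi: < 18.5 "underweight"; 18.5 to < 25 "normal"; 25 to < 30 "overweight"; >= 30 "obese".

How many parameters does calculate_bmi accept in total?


Parameters of calculate_bmi: weight_kg (required), height_cm (required)
Total:
2


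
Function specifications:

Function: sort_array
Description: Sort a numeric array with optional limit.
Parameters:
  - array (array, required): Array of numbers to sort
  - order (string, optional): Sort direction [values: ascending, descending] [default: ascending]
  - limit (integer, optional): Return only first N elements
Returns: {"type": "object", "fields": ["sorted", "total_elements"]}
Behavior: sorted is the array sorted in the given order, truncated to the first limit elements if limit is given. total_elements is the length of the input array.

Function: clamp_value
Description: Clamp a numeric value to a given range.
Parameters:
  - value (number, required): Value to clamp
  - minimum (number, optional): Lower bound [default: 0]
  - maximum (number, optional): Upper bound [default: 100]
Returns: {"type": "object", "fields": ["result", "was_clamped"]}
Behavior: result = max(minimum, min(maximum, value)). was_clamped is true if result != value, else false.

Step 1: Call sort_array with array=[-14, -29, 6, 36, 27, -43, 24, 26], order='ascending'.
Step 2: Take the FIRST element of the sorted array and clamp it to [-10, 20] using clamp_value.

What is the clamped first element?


Step 1: sort_array(order=ascending)
  sorted: [-43, -29, -14, 6, 24, 26, 27, 36]
  -> first element = -43
Step 2: clamp_value(value=-43, minimum=-10, maximum=20)
  result = max(-10, min(20, -43)) = max(-10, -43) = -10
  was_clamped = (-10 != -43) = true
  -> result = -10
-10


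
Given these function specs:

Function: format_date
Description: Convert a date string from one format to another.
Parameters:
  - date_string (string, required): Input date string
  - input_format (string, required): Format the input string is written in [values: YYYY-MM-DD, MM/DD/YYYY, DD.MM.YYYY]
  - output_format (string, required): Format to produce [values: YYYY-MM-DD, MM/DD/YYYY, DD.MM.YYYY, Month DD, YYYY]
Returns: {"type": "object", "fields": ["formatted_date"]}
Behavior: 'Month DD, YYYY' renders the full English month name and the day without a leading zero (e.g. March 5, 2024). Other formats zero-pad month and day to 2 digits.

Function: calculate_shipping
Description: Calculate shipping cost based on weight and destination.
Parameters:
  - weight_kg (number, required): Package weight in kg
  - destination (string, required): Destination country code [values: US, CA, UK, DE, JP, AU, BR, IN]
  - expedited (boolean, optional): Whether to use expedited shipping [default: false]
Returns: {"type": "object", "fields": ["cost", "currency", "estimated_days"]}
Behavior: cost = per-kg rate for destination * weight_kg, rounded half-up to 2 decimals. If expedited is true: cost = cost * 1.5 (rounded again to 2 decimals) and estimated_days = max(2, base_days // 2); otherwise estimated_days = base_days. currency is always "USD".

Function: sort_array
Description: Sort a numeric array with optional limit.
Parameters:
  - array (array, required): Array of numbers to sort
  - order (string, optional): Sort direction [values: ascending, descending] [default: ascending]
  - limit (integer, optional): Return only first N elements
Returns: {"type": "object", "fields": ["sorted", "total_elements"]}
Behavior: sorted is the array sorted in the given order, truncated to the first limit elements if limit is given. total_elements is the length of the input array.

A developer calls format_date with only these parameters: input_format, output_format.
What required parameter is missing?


Required parameters: date_string, input_format, output_format
Provided: input_format, output_format
Missing: date_string
date_string


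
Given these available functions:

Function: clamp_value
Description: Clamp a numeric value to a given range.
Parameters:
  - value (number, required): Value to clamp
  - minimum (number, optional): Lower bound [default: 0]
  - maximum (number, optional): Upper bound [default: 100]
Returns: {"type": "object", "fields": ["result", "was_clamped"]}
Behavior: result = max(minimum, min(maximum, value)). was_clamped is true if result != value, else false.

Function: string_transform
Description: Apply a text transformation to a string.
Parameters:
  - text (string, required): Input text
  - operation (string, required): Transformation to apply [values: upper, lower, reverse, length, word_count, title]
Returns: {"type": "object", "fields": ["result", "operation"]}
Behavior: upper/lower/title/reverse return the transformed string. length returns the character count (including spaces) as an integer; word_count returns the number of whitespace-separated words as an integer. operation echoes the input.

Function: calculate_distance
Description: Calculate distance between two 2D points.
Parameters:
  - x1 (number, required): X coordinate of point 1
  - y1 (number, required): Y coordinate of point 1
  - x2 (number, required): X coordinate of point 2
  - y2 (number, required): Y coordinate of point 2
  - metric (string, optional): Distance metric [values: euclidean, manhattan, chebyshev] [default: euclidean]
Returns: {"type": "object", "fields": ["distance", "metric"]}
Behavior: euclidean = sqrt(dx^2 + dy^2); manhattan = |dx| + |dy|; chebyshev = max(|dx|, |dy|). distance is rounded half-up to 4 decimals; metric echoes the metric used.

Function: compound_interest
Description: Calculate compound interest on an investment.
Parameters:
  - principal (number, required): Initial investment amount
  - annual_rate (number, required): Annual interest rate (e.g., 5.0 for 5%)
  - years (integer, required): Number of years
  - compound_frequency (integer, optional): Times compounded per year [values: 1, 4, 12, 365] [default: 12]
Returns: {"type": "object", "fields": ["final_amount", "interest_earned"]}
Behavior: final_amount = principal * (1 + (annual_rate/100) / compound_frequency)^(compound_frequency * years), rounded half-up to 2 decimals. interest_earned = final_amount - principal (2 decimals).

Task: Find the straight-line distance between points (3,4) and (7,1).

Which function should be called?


The task needs a function whose description is: Calculate distance between two 2D points.
calculate_distance


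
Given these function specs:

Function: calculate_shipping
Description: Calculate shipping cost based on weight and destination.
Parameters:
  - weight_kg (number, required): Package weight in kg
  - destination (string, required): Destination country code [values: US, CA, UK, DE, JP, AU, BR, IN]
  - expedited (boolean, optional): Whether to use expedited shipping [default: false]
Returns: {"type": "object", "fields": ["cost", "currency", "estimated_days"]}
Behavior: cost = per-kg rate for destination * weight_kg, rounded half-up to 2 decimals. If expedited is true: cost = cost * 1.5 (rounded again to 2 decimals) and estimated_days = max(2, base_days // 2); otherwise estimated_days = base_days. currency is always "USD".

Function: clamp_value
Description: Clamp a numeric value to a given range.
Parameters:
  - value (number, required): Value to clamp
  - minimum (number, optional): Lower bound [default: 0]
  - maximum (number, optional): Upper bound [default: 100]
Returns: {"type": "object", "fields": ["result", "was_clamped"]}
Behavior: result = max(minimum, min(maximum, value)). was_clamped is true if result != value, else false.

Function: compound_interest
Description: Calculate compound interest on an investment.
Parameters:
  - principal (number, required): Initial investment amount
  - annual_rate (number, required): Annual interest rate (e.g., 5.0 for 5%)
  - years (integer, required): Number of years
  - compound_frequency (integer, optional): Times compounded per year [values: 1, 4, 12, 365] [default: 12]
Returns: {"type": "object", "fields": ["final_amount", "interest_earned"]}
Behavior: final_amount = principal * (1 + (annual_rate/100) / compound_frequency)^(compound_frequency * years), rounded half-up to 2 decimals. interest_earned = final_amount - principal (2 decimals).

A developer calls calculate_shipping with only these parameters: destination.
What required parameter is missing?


Required parameters: weight_kg, destination
Provided: destination
Missing: weight_kg
weight_kg


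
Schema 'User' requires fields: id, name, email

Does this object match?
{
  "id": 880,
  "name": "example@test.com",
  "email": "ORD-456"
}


Checking required fields... All present.
Valid - all required fields present


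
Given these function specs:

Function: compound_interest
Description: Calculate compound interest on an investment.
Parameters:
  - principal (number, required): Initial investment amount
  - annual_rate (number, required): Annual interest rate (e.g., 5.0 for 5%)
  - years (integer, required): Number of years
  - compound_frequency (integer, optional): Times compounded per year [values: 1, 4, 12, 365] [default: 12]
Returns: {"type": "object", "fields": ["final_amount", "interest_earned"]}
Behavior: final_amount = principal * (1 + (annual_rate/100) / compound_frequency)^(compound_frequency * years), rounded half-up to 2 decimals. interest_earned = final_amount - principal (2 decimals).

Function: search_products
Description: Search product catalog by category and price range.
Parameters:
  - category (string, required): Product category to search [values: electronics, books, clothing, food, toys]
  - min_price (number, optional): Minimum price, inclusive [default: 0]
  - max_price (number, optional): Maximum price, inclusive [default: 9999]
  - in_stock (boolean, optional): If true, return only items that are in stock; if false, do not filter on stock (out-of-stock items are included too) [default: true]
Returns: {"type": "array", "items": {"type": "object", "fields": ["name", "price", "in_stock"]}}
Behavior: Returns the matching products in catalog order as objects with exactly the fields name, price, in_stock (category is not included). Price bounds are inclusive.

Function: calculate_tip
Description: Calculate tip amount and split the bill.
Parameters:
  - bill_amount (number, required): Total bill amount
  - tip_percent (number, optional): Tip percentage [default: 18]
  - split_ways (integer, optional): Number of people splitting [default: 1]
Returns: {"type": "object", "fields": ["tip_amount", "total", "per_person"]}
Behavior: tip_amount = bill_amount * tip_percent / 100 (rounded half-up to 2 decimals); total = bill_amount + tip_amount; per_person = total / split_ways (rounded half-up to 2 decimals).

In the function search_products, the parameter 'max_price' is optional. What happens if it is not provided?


The search_products spec declares:
  - max_price (number, optional): Maximum price, inclusive [default: 9999]
It defaults to 9999


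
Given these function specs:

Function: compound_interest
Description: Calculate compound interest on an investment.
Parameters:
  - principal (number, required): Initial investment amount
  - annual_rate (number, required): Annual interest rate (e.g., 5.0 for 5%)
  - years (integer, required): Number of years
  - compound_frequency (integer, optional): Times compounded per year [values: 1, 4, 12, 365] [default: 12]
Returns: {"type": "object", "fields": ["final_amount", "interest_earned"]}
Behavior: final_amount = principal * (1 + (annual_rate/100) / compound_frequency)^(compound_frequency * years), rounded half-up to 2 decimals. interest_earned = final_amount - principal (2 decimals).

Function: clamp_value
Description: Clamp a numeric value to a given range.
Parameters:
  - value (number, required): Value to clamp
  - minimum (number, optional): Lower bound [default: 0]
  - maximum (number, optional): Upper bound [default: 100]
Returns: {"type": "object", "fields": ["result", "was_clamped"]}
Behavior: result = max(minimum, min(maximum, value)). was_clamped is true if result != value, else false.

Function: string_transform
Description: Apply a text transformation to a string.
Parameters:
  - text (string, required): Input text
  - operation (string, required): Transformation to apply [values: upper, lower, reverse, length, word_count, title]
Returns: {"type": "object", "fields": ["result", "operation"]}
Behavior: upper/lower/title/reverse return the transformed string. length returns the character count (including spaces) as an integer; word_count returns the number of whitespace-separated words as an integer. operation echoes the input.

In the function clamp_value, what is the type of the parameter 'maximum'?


The clamp_value spec declares:
  - maximum (number, optional): Upper bound [default: 100]
Type:
number


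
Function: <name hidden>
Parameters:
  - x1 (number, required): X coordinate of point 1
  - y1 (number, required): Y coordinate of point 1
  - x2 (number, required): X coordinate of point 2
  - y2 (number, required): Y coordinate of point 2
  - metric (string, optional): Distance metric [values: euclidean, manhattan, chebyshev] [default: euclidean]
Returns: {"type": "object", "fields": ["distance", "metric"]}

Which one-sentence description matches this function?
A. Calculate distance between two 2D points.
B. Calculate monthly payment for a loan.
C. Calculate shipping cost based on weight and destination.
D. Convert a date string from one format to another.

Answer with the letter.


Parameters x1, y1, x2, y2, metric and return ["distance", "metric"] fit: Calculate distance between two 2D points.
A


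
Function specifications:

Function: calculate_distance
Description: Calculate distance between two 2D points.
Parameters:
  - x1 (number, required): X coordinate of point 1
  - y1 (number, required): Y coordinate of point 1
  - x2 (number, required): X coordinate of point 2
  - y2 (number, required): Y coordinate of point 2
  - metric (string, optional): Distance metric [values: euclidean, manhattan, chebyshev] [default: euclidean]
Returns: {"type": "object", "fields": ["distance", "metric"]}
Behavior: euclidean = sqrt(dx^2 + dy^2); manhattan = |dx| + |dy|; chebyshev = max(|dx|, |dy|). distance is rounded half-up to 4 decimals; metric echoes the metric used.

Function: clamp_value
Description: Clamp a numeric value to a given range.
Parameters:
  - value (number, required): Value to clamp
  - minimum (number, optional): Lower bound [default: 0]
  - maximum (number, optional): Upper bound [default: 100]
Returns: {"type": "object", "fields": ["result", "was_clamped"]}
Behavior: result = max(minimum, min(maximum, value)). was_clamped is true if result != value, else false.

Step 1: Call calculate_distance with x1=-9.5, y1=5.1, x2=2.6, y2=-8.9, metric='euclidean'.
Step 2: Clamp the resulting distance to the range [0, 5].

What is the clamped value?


Step 1: calculate_distance (euclidean)
  |dx| = |2.6 - -9.5| = 12.1; |dy| = |-8.9 - 5.1| = 14
  euclidean: sqrt(12.1^2 + 14^2) = sqrt(342.41) = 18.504324
  Round to 4 decimals: 18.5043
  -> distance = 18.5043
Step 2: clamp_value(value=18.5043, minimum=0, maximum=5)
  result = max(0, min(5, 18.5043)) = max(0, 5) = 5
  was_clamped = (5 != 18.5043) = true
  -> result = 5
5


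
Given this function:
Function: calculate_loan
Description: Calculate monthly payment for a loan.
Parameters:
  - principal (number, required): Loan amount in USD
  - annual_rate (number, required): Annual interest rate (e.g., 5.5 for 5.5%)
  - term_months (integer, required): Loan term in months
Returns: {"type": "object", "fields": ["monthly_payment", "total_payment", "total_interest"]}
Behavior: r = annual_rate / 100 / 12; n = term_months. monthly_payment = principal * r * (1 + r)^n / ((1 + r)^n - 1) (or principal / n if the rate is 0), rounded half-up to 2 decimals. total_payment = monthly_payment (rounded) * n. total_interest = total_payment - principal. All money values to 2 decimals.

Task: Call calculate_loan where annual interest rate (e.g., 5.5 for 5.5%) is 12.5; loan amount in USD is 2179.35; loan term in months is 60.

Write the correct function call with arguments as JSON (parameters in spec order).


Mapping each described value to its parameter name:
  'Annual interest rate (e.g., 5.5 for 5.5%)' -> annual_rate = 12.5
  'Loan amount in USD' -> principal = 2179.35
  'Loan term in months' -> term_months = 60
calculate_loan({"principal": 2179.35, "annual_rate": 12.5, "term_months": 60})


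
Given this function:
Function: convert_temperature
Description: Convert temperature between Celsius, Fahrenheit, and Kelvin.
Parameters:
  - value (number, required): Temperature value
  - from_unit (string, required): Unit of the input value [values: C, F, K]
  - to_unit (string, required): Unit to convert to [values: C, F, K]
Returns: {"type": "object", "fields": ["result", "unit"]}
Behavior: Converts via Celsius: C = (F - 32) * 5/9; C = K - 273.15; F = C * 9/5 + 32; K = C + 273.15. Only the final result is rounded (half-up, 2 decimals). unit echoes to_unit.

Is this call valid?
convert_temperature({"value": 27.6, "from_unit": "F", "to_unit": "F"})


Checking all required parameters present and types match... All valid.
Valid


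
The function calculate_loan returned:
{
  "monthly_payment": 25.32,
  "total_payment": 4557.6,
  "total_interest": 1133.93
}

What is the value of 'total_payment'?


4557.6


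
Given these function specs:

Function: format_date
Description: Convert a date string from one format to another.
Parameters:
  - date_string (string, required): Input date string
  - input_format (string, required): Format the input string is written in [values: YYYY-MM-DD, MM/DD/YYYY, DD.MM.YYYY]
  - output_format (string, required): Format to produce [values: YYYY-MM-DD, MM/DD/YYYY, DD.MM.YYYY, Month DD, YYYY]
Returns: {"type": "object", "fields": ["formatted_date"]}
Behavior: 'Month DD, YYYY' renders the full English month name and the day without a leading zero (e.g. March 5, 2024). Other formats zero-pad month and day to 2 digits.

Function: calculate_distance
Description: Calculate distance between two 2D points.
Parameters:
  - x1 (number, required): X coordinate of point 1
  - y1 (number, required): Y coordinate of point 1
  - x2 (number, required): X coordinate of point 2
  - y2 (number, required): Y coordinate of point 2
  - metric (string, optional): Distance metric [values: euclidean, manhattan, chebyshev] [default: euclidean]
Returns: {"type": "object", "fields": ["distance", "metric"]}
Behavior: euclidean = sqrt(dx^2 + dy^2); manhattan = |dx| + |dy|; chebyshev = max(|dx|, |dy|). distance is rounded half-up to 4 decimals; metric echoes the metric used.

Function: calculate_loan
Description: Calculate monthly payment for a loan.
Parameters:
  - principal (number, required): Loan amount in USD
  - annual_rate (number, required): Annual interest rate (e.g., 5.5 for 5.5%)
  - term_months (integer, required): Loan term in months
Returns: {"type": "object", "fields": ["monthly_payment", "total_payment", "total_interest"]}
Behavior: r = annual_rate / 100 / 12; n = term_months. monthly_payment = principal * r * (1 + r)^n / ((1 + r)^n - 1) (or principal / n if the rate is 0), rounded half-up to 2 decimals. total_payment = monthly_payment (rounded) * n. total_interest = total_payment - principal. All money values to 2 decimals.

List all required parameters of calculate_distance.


Parameters of calculate_distance and their required/optional flag:
  x1: required
  y1: required
  x2: required
  y2: required
  metric: optional
x1, x2, y1, y2
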